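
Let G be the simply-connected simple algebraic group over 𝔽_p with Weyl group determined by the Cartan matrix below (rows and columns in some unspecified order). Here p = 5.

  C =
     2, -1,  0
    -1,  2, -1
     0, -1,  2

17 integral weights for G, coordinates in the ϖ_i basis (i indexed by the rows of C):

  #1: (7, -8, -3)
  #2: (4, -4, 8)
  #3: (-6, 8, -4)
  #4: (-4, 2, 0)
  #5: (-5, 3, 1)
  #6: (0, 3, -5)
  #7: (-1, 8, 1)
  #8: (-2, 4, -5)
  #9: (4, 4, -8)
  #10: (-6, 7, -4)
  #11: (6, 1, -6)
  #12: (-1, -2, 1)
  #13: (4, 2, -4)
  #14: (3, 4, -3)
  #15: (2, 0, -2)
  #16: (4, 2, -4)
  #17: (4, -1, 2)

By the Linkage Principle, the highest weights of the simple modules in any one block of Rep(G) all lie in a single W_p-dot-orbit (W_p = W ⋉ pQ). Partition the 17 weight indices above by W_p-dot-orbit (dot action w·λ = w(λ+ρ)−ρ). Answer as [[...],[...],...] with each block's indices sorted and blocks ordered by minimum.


C ↔ A_3 under row/col permutation; |W(A_3)| = 24.

Ā_5 reps of the 17 weights (A_3, coords as presented):

  [1] (1, 2, 1)
  [2] (3, 0, 1)
  [3] (1, 0, 1)
  [4] (3, 0, 1)
  [5] (3, 0, 1)
  [6] (1, 0, 4)
  [7] (1, 0, 1)
  [8] (1, 0, 4)
  [9] (2, 0, 0)
  [10] (2, 0, 0)
  [11] (0, 1, 2)
  [12] (1, 0, 1)
  [13] (2, 0, 0)
  [14] (0, 1, 2)
  [15] (3, 0, 1)
  [16] (2, 0, 0)
  [17] (2, 0, 0)

The 17 indices split into 6 linkage classes (same alcove rep ⇔ same W_5-dot-orbit):

[[1], [2, 4, 5, 15], [3, 7, 12], [6, 8], [9, 10, 13, 16, 17], [11, 14]]


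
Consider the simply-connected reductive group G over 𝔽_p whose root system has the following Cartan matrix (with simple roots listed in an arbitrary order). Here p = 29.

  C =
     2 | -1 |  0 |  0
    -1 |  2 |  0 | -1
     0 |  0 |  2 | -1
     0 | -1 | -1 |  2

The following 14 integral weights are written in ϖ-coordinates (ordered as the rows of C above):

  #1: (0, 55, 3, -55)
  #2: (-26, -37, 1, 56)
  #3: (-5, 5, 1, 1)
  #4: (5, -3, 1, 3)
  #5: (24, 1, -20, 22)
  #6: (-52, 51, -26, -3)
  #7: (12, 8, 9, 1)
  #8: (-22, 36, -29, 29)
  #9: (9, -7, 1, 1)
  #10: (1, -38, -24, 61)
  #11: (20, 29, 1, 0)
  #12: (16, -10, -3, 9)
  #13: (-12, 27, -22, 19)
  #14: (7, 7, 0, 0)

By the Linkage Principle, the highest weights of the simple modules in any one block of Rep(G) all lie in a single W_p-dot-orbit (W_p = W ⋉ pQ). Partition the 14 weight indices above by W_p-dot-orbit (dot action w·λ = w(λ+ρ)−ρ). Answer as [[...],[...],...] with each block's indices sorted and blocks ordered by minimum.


C ↔ A_4 under row/col permutation; |W(A_4)| = 120.

W_29-reps of the 14 weights in Ā_29 (same 4-coord order as C):

  λ_1 → (2, 4, 1, 21) · λ_2 → (2, 4, 1, 21) · λ_3 → (4, 2, 2, 2) · λ_4 → (4, 2, 2, 2) · λ_5 → (4, 2, 2, 2) · λ_6 → (2, 4, 1, 21) · λ_7 → (8, 9, 5, 2) · λ_8 → (8, 8, 1, 1) · λ_9 → (4, 2, 2, 2) · λ_10 → (4, 2, 2, 2) · λ_11 → (2, 4, 1, 21) · λ_12 → (8, 8, 1, 1) · λ_13 → (8, 8, 1, 1) · λ_14 → (8, 8, 1, 1)

Linkage partition of the 14 weights (4 classes, p=29):

[[1, 2, 6, 11], [3, 4, 5, 9, 10], [7], [8, 12, 13, 14]]


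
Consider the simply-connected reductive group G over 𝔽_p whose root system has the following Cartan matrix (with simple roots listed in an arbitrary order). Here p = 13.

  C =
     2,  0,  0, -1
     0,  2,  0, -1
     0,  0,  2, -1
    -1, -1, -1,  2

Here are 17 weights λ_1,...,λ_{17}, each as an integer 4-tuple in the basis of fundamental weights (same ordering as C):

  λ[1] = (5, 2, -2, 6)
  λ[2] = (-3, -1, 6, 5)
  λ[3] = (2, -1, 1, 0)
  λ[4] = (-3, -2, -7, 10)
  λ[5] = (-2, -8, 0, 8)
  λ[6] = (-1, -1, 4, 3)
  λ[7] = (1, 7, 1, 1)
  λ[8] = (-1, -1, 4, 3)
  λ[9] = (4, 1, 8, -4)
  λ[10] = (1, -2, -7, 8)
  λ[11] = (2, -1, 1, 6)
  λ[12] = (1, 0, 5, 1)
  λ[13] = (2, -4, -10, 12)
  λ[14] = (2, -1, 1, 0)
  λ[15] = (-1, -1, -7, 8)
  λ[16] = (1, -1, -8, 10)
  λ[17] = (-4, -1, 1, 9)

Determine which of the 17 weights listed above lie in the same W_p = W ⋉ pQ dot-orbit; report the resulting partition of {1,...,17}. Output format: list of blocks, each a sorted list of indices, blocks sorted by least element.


Root system D_4: the 4×4 matrix C matches after relabeling.

Each λ_j+ρ reduced to Ā_13; 4-tuples below use C's row order:

  λ_1+ρ ↦ (3, 0, 2, 1);  λ_2+ρ ↦ (2, 0, 7, 0);  λ_3+ρ ↦ (3, 0, 2, 1);  λ_4+ρ ↦ (2, 1, 6, 2);  λ_5+ρ ↦ (1, 7, 1, 1);  λ_6+ρ ↦ (0, 0, 5, 4);  λ_7+ρ ↦ (1, 7, 1, 1);  λ_8+ρ ↦ (0, 0, 5, 4);  λ_9+ρ ↦ (2, 1, 6, 2);  λ_10+ρ ↦ (2, 1, 6, 2);  λ_11+ρ ↦ (3, 0, 2, 1);  λ_12+ρ ↦ (2, 1, 6, 2);  λ_13+ρ ↦ (0, 0, 6, 3);  λ_14+ρ ↦ (3, 0, 2, 1);  λ_15+ρ ↦ (0, 0, 6, 3);  λ_16+ρ ↦ (2, 0, 7, 0);  λ_17+ρ ↦ (3, 0, 2, 1)

Partition of {1..17} into 6 W_13-dot-orbits:

[[1, 3, 11, 14, 17], [2, 16], [4, 9, 10, 12], [5, 7], [6, 8], [13, 15]]


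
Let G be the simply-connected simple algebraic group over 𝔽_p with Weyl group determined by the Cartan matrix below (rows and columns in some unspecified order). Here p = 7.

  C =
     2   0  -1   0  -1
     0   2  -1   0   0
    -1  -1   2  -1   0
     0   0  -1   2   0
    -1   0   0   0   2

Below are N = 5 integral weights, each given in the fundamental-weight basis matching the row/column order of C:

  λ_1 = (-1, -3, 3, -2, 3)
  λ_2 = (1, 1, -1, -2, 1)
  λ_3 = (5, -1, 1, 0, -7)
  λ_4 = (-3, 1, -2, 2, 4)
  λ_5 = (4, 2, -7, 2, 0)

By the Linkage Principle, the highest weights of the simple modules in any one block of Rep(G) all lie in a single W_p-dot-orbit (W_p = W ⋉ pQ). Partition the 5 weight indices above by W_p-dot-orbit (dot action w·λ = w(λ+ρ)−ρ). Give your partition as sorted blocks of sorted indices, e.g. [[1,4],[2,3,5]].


Dynkin diagram of C (from the 8 off-diagonal −1 entries): D_5.

Each λ_j+ρ reduced to Ā_7; 5-tuples below use C's row order:

  λ_1+ρ ↦ (1, 1, 1, 0, 2) · λ_2+ρ ↦ (1, 1, 1, 0, 2) · λ_3+ρ ↦ (1, 1, 1, 0, 2) · λ_4+ρ ↦ (1, 1, 1, 0, 2) · λ_5+ρ ↦ (0, 2, 1, 2, 0)

Grouping the 5 weights by Ā_7-representative: 2 linkage classes.

[[1, 2, 3, 4], [5]]


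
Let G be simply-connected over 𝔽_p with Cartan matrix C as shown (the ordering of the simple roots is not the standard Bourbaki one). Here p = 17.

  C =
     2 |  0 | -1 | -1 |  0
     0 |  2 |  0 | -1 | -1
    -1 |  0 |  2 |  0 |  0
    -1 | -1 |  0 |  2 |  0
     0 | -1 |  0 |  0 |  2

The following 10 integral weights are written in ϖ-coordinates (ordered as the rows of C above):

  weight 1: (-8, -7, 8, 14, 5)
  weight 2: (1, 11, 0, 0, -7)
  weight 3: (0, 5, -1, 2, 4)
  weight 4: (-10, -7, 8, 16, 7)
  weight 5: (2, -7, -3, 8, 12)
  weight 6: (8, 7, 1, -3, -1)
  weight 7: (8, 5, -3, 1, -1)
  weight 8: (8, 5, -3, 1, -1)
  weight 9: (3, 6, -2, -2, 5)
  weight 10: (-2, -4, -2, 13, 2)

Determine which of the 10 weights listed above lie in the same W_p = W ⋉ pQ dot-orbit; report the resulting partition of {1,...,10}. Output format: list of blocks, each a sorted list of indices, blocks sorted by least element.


A_5 Cartan matrix, 5 simple roots permuted; ρ=(1,1,1,1,1).

Ā_17 reps of the 10 weights (A_5, coords as presented):

  λ_1 → (7, 6, 2, 2, 0) · λ_2 → (2, 6, 1, 1, 6) · λ_3 → (1, 6, 0, 3, 5) · λ_4 → (7, 6, 2, 2, 0) · λ_5 → (1, 6, 0, 3, 5) · λ_6 → (7, 6, 2, 2, 0) · λ_7 → (7, 6, 2, 2, 0) · λ_8 → (7, 6, 2, 2, 0) · λ_9 → (2, 6, 1, 1, 6) · λ_10 → (1, 3, 1, 9, 0)

The 10 indices split into 4 linkage classes (same alcove rep ⇔ same W_17-dot-orbit):

[[1, 4, 6, 7, 8], [2, 9], [3, 5], [10]]


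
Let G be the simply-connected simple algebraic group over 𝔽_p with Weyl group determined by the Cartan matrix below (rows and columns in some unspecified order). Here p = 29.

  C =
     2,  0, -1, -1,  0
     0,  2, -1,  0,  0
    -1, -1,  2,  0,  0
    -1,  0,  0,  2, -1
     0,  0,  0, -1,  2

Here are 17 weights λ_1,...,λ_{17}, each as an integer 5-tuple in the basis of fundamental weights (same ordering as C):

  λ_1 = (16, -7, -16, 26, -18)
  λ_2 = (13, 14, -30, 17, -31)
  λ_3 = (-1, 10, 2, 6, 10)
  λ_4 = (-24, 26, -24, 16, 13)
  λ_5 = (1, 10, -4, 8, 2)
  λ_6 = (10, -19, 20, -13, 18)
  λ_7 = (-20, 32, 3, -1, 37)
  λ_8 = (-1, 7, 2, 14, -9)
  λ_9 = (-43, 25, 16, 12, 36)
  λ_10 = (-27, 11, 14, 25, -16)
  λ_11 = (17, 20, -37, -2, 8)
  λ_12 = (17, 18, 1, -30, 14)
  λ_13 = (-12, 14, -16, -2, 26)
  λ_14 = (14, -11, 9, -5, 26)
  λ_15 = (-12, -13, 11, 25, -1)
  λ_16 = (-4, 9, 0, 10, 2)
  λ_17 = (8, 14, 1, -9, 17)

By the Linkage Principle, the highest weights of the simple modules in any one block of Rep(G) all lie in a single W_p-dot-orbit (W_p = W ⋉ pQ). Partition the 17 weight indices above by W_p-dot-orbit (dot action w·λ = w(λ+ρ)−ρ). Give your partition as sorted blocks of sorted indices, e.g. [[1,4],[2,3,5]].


Cartan matrix: type A_5 (|W|=720); un-permuting the 5 rows.

Folding the 17 weights λ_j+ρ into Ā_29 (reps in the given 5-coord order):

  1: (4, 0, 2, 6, 2) · 2: (0, 1, 11, 15, 0) · 3: (0, 8, 3, 7, 8) · 4: (4, 0, 2, 6, 2) · 5: (1, 8, 2, 8, 3) · 6: (1, 8, 2, 8, 3) · 7: (2, 0, 9, 4, 4) · 8: (0, 8, 3, 7, 8) · 9: (4, 0, 8, 3, 1) · 10: (0, 1, 11, 15, 0) · 11: (1, 8, 2, 8, 3) · 12: (2, 0, 9, 4, 4) · 13: (0, 1, 11, 15, 0) · 14: (2, 0, 9, 4, 4) · 15: (0, 1, 11, 15, 0) · 16: (1, 8, 2, 8, 3) · 17: (1, 8, 2, 8, 3)

6 distinct reps among the 17 weights ⇒ 6 W_29-linkage classes:

[[1, 4], [2, 10, 13, 15], [3, 8], [5, 6, 11, 16, 17], [7, 12, 14], [9]]


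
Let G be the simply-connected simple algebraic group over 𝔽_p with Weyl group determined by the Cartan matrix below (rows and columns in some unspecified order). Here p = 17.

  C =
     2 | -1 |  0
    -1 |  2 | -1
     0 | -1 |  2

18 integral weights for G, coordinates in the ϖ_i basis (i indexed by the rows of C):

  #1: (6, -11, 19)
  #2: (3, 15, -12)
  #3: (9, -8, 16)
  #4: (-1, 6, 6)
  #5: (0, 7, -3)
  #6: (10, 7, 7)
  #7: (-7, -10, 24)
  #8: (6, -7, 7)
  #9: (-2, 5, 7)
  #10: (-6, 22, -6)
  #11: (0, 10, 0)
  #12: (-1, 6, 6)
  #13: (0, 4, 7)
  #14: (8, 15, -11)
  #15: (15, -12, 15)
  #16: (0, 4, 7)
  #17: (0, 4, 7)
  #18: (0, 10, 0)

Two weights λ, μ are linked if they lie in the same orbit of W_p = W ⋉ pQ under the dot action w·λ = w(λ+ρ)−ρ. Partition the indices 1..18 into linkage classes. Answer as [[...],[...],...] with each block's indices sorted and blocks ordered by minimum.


Dynkin diagram of C (from the 4 off-diagonal −1 entries): A_3.

Alcove-folded reps (p=17, 18 weights, presented ϖ-order):

    1: (0, 7, 7)
    2: (1, 5, 8)
    3: (0, 7, 7)
    4: (0, 7, 7)
    5: (1, 6, 2)
    6: (1, 6, 2)
    7: (1, 6, 2)
    8: (1, 6, 2)
    9: (1, 5, 8)
    10: (1, 11, 1)
    11: (1, 11, 1)
    12: (0, 7, 7)
    13: (1, 5, 8)
    14: (1, 6, 2)
    15: (1, 11, 1)
    16: (1, 5, 8)
    17: (1, 5, 8)
    18: (1, 11, 1)

Grouping the 18 weights by Ā_17-representative: 4 linkage classes.

[[1, 3, 4, 12], [2, 9, 13, 16, 17], [5, 6, 7, 8, 14], [10, 11, 15, 18]]


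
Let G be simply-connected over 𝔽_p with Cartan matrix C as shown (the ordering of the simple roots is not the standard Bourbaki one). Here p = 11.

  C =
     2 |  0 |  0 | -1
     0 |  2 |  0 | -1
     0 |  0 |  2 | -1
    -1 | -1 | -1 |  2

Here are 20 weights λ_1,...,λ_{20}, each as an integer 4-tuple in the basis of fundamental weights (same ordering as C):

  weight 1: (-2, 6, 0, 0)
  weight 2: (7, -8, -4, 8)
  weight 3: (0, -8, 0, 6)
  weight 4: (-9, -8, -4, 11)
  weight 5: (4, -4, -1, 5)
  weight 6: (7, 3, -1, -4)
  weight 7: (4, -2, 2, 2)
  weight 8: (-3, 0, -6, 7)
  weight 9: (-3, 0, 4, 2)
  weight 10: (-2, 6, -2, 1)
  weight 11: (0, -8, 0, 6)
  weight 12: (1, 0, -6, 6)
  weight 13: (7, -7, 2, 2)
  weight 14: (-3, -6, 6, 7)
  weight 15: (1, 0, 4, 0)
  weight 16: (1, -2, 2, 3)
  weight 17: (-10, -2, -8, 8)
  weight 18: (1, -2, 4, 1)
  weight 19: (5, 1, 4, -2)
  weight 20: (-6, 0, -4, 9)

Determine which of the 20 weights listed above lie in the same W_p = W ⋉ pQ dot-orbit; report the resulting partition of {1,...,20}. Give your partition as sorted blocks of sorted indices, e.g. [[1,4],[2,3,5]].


D_4 Cartan matrix, 4 simple roots permuted; ρ=(1,1,1,1).

Each λ_j+ρ reduced to Ā_11; 4-tuples below use C's row order:

  λ_1+ρ ↦ (1, 7, 1, 0) · λ_2+ρ ↦ (2, 1, 3, 2) · λ_3+ρ ↦ (1, 7, 1, 0) · λ_4+ρ ↦ (2, 1, 3, 2) · λ_5+ρ ↦ (5, 3, 0, 0) · λ_6+ρ ↦ (5, 1, 3, 0) · λ_7+ρ ↦ (5, 1, 3, 0) · λ_8+ρ ↦ (2, 1, 5, 1) · λ_9+ρ ↦ (2, 1, 5, 1) · λ_10+ρ ↦ (1, 7, 1, 0) · λ_11+ρ ↦ (1, 7, 1, 0) · λ_12+ρ ↦ (2, 1, 5, 1) · λ_13+ρ ↦ (5, 3, 0, 0) · λ_14+ρ ↦ (2, 1, 3, 2) · λ_15+ρ ↦ (2, 1, 5, 1) · λ_16+ρ ↦ (2, 1, 3, 2) · λ_17+ρ ↦ (1, 7, 1, 0) · λ_18+ρ ↦ (2, 1, 5, 1) · λ_19+ρ ↦ (5, 1, 4, 0) · λ_20+ρ ↦ (5, 1, 3, 0)

Partition of {1..20} into 6 W_11-dot-orbits:

[[1, 3, 10, 11, 17], [2, 4, 14, 16], [5, 13], [6, 7, 20], [8, 9, 12, 15, 18], [19]]


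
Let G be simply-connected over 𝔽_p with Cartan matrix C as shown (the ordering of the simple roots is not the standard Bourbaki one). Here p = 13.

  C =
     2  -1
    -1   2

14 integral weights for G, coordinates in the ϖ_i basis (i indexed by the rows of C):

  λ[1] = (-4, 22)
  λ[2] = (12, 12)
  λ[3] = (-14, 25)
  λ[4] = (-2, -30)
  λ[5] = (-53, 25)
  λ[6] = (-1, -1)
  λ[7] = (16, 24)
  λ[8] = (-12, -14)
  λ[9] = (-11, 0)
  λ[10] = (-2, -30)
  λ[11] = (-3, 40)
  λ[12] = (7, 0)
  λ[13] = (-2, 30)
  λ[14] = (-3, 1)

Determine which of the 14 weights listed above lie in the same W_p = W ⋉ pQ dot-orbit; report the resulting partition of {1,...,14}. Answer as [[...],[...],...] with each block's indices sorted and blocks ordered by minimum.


Cartan matrix: type A_2 (|W|=6); un-permuting the 2 rows.

Folding the 14 weights λ_j+ρ into Ā_13 (reps in the given 2-coord order):

  λ_1 → (7, 3) · λ_2 → (0, 0) · λ_3 → (0, 0) · λ_4 → (1, 9) · λ_5 → (0, 0) · λ_6 → (0, 0) · λ_7 → (1, 9) · λ_8 → (2, 0) · λ_9 → (1, 9) · λ_10 → (1, 9) · λ_11 → (2, 0) · λ_12 → (8, 1) · λ_13 → (8, 1) · λ_14 → (2, 0)

Linkage partition of the 14 weights (5 classes, p=13):

[[1], [2, 3, 5, 6], [4, 7, 9, 10], [8, 11, 14], [12, 13]]


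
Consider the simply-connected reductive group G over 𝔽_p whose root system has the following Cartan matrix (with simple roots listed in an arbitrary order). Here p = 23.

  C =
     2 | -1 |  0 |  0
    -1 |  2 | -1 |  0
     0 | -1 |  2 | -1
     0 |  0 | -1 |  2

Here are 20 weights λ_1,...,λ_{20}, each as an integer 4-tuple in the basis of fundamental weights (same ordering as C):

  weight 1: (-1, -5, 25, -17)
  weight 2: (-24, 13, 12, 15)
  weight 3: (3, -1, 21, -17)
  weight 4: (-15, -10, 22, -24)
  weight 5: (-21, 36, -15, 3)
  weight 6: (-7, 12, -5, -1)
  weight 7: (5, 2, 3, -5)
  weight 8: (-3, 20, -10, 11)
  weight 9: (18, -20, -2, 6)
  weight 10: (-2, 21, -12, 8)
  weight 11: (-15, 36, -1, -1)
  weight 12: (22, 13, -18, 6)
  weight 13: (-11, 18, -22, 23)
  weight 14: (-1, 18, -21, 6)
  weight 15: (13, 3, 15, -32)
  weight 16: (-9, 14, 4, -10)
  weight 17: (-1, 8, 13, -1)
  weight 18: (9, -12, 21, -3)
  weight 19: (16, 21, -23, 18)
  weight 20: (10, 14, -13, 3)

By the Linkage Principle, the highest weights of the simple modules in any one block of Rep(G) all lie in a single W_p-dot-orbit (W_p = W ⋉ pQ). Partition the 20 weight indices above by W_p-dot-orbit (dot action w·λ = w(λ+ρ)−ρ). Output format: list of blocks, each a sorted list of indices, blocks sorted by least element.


Type A_4, rank 4, |W|=120; reorder rows/cols to standard.

Each λ_j+ρ reduced to Ā_23; 4-tuples below use C's row order:

  [1] (1, 0, 6, 13);  [2] (6, 3, 0, 4);  [3] (1, 0, 6, 13);  [4] (0, 9, 14, 0);  [5] (6, 3, 0, 4);  [6] (6, 3, 0, 4);  [7] (6, 3, 0, 4);  [8] (1, 10, 9, 2);  [9] (1, 0, 6, 13);  [10] (1, 10, 9, 2);  [11] (0, 9, 14, 0);  [12] (6, 3, 0, 4);  [13] (1, 10, 9, 2);  [14] (1, 0, 6, 13);  [15] (8, 3, 4, 5);  [16] (8, 3, 4, 5);  [17] (0, 9, 14, 0);  [18] (1, 10, 9, 2);  [19] (1, 0, 6, 13);  [20] (8, 3, 4, 5)

Partition of {1..20} into 5 W_23-dot-orbits:

[[1, 3, 9, 14, 19], [2, 5, 6, 7, 12], [4, 11, 17], [8, 10, 13, 18], [15, 16, 20]]


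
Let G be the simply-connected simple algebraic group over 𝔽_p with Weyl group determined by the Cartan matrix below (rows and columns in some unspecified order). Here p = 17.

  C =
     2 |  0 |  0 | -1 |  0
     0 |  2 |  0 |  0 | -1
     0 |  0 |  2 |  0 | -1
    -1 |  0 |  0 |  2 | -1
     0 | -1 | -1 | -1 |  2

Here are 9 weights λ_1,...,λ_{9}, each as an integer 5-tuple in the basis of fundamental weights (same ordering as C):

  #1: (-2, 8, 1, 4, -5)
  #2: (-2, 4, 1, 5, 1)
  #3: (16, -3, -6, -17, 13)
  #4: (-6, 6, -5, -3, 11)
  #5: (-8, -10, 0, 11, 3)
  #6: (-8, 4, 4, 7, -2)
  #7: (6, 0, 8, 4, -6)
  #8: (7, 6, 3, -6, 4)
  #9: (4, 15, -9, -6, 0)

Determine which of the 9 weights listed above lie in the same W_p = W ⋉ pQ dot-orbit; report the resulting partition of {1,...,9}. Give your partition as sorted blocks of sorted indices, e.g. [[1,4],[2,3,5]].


Root system D_5: the 5×5 matrix C matches after relabeling.

λ_j+ρ reflected into Ā_17 (⟨·,θ^∨⟩≤17); 5-tuples as given:

    1: (1, 5, 2, 0, 2)
    2: (1, 5, 2, 0, 2)
    3: (1, 5, 2, 0, 2)
    4: (1, 5, 2, 0, 2)
    5: (7, 4, 4, 0, 1)
    6: (7, 4, 4, 0, 1)
    7: (7, 4, 4, 0, 1)
    8: (1, 5, 2, 0, 2)
    9: (7, 4, 4, 0, 1)

2 distinct reps among the 9 weights ⇒ 2 W_17-linkage classes:

[[1, 2, 3, 4, 8], [5, 6, 7, 9]]


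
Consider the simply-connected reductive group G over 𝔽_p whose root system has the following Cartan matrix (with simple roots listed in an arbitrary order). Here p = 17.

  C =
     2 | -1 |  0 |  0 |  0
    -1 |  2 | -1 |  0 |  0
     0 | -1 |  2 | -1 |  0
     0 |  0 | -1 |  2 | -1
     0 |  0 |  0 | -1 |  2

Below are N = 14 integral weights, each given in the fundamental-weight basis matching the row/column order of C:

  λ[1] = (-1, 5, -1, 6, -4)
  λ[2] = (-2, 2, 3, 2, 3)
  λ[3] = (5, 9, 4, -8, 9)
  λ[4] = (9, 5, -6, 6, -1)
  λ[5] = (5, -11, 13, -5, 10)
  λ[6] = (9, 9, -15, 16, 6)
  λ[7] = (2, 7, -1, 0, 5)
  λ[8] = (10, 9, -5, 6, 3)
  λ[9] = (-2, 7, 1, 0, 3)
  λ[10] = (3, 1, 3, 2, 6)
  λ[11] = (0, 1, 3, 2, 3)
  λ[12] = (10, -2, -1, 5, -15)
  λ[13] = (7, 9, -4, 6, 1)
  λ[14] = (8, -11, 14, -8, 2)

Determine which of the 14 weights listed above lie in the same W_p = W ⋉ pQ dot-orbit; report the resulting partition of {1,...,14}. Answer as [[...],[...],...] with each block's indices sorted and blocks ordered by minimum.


Type A_5, rank 5, |W|=720; reorder rows/cols to standard.

Folding the 14 weights λ_j+ρ into Ā_17 (reps in the given 5-coord order):

  λ_1+ρ ↦ (0, 6, 0, 4, 3)
  λ_2+ρ ↦ (1, 2, 4, 3, 4)
  λ_3+ρ ↦ (1, 7, 2, 1, 4)
  λ_4+ρ ↦ (9, 1, 5, 1, 1)
  λ_5+ρ ↦ (0, 6, 0, 4, 3)
  λ_6+ρ ↦ (4, 3, 4, 3, 3)
  λ_7+ρ ↦ (2, 8, 0, 1, 5)
  λ_8+ρ ↦ (0, 6, 0, 4, 3)
  λ_9+ρ ↦ (1, 7, 2, 1, 4)
  λ_10+ρ ↦ (1, 2, 4, 3, 4)
  λ_11+ρ ↦ (1, 2, 4, 3, 4)
  λ_12+ρ ↦ (2, 8, 0, 1, 5)
  λ_13+ρ ↦ (1, 7, 2, 1, 4)
  λ_14+ρ ↦ (1, 7, 2, 1, 4)

The 14 indices split into 6 linkage classes (same alcove rep ⇔ same W_17-dot-orbit):

[[1, 5, 8], [2, 10, 11], [3, 9, 13, 14], [4], [6], [7, 12]]


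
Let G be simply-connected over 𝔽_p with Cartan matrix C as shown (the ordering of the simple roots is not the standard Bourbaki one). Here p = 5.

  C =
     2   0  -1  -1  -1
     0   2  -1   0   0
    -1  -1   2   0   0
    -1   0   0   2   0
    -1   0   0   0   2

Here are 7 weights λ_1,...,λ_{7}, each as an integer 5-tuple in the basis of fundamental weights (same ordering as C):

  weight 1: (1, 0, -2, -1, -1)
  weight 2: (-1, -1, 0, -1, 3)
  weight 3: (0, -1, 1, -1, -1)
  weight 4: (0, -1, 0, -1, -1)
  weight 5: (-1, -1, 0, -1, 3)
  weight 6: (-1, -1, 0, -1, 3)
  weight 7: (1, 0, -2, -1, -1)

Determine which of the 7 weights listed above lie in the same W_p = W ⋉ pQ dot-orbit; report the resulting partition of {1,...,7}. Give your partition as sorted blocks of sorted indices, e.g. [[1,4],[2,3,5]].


Type D_5, rank 5, |W|=1920; reorder rows/cols to standard.

W_5-reps of the 7 weights in Ā_5 (same 5-coord order as C):

  λ_1 → (1, 0, 1, 0, 0)
  λ_2 → (0, 0, 0, 0, 4)
  λ_3 → (1, 0, 1, 0, 0)
  λ_4 → (1, 0, 1, 0, 0)
  λ_5 → (0, 0, 0, 0, 4)
  λ_6 → (0, 0, 0, 0, 4)
  λ_7 → (1, 0, 1, 0, 0)

These 7 weights hit 2 W_5-dot-orbits; sizes (4, 3):

[[1, 3, 4, 7], [2, 5, 6]]


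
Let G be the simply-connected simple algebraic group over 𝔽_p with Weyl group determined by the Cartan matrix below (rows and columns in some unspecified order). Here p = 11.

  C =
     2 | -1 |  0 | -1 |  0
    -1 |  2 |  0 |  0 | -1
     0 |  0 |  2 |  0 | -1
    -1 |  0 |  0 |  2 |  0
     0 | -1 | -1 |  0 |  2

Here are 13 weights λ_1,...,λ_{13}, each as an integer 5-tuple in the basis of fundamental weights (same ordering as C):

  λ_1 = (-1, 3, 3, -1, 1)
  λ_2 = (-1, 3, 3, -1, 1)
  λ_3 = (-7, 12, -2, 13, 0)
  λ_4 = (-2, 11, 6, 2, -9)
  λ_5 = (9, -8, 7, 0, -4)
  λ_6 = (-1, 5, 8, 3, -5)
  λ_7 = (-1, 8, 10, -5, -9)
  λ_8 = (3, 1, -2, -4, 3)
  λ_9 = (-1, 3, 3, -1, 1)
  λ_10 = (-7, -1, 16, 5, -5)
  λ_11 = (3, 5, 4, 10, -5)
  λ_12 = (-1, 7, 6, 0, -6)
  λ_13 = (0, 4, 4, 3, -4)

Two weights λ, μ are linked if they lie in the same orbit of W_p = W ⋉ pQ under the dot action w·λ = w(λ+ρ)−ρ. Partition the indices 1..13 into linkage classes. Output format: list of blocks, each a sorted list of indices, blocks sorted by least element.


Root system A_5: the 5×5 matrix C matches after relabeling.

Alcove-folded reps (p=11, 13 weights, presented ϖ-order):

  [1] (0, 4, 4, 0, 2);  [2] (0, 4, 4, 0, 2);  [3] (0, 3, 2, 1, 5);  [4] (0, 3, 2, 1, 5);  [5] (0, 3, 2, 1, 5);  [6] (0, 2, 1, 0, 4);  [7] (0, 3, 2, 1, 5);  [8] (1, 2, 1, 3, 3);  [9] (0, 4, 4, 0, 2);  [10] (0, 2, 1, 0, 4);  [11] (0, 4, 4, 0, 2);  [12] (0, 3, 2, 1, 5);  [13] (1, 2, 1, 3, 3)

These 13 weights hit 4 W_11-dot-orbits; sizes (4, 5, 2, 2):

[[1, 2, 9, 11], [3, 4, 5, 7, 12], [6, 10], [8, 13]]


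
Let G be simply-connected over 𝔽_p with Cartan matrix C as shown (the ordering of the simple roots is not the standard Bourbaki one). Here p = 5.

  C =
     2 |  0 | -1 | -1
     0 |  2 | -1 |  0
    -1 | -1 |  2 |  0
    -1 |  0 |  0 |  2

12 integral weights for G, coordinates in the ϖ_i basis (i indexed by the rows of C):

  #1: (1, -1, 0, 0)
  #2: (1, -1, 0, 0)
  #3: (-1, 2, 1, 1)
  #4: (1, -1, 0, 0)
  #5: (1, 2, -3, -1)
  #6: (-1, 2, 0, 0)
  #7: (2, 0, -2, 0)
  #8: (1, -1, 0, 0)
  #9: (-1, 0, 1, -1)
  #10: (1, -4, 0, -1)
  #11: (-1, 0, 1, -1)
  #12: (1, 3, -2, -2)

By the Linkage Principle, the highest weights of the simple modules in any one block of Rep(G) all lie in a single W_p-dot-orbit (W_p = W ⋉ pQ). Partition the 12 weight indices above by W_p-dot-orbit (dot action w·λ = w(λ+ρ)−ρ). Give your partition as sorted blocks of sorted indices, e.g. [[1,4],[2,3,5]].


A_4 Cartan matrix, 4 simple roots permuted; ρ=(1,1,1,1).

Folding the 12 weights λ_j+ρ into Ā_5 (reps in the given 4-coord order):

  λ_1+ρ ↦ (2, 0, 1, 1);  λ_2+ρ ↦ (2, 0, 1, 1);  λ_3+ρ ↦ (0, 1, 2, 0);  λ_4+ρ ↦ (2, 0, 1, 1);  λ_5+ρ ↦ (0, 1, 2, 0);  λ_6+ρ ↦ (0, 3, 1, 1);  λ_7+ρ ↦ (2, 0, 1, 1);  λ_8+ρ ↦ (2, 0, 1, 1);  λ_9+ρ ↦ (0, 1, 2, 0);  λ_10+ρ ↦ (0, 1, 2, 0);  λ_11+ρ ↦ (0, 1, 2, 0);  λ_12+ρ ↦ (0, 3, 1, 1)

These 12 weights hit 3 W_5-dot-orbits; sizes (5, 5, 2):

[[1, 2, 4, 7, 8], [3, 5, 9, 10, 11], [6, 12]]


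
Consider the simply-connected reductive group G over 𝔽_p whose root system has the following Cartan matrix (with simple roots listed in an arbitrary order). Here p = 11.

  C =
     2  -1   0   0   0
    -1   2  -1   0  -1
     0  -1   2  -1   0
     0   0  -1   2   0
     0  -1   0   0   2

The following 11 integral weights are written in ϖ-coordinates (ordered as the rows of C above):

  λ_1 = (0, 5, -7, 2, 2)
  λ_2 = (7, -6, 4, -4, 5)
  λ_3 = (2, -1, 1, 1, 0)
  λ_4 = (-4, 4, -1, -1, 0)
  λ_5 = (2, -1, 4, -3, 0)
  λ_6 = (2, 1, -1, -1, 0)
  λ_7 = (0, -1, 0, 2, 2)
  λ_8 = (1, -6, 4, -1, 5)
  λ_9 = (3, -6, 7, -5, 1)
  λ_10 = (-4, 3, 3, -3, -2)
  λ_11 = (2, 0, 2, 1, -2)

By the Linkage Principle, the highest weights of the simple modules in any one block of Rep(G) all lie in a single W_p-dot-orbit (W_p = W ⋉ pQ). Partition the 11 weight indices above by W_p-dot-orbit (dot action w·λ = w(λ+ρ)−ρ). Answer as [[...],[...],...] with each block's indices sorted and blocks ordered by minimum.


Cartan matrix: type D_5 (|W|=1920); un-permuting the 5 rows.

Alcove-folded reps (p=11, 11 weights, presented ϖ-order):

  λ_1 → (1, 0, 1, 3, 3)
  λ_2 → (3, 2, 0, 0, 1)
  λ_3 → (3, 0, 2, 2, 1)
  λ_4 → (3, 2, 0, 0, 1)
  λ_5 → (3, 0, 2, 2, 1)
  λ_6 → (3, 2, 0, 0, 1)
  λ_7 → (1, 0, 1, 3, 3)
  λ_8 → (3, 2, 0, 0, 1)
  λ_9 → (1, 0, 1, 3, 3)
  λ_10 → (3, 0, 2, 2, 1)
  λ_11 → (3, 0, 2, 2, 1)

The 11 indices split into 3 linkage classes (same alcove rep ⇔ same W_11-dot-orbit):

[[1, 7, 9], [2, 4, 6, 8], [3, 5, 10, 11]]


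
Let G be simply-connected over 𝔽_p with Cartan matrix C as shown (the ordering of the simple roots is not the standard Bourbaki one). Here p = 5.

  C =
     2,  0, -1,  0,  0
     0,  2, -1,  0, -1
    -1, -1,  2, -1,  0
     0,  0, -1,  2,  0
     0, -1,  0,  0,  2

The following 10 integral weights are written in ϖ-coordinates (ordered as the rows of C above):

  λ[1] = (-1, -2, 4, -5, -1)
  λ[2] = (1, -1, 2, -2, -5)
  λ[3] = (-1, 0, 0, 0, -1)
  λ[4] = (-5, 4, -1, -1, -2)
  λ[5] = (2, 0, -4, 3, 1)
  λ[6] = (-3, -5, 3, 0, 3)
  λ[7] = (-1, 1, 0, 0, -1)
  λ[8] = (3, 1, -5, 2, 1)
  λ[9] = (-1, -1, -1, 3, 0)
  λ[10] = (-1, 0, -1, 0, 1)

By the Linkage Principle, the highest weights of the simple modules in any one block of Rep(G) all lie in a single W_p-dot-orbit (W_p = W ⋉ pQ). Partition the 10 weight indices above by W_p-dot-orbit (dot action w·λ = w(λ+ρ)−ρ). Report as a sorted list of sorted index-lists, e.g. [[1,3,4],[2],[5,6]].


Cartan matrix: type D_5 (|W|=1920); un-permuting the 5 rows.

Folding the 10 weights λ_j+ρ into Ā_5 (reps in the given 5-coord order):

  λ_1 → (0, 0, 0, 4, 1);  λ_2 → (0, 0, 1, 1, 0);  λ_3 → (0, 1, 1, 1, 0);  λ_4 → (0, 0, 0, 4, 1);  λ_5 → (0, 0, 1, 1, 0);  λ_6 → (0, 0, 1, 1, 0);  λ_7 → (0, 0, 1, 1, 0);  λ_8 → (0, 0, 1, 1, 0);  λ_9 → (0, 0, 0, 4, 1);  λ_10 → (0, 1, 0, 1, 2)

4 distinct reps among the 10 weights ⇒ 4 W_5-linkage classes:

[[1, 4, 9], [2, 5, 6, 7, 8], [3], [10]]


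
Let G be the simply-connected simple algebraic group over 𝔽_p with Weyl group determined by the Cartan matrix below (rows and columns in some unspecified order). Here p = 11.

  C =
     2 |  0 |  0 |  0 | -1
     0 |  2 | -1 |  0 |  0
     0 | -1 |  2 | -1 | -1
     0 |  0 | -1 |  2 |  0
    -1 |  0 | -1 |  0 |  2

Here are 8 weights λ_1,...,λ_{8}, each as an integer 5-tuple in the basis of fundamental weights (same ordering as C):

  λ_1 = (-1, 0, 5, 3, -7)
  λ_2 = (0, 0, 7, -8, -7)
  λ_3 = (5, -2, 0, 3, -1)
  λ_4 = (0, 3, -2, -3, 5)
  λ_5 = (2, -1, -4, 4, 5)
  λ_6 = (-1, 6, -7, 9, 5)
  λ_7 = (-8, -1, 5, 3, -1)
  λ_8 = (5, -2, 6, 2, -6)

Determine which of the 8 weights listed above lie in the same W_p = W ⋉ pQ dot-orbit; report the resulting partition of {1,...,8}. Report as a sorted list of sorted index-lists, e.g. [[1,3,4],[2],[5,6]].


D_5 Cartan matrix, 5 simple roots permuted; ρ=(1,1,1,1,1).

Alcove-folded reps (p=11, 8 weights, presented ϖ-order):

  λ_1+ρ ↦ (6, 1, 0, 4, 0) · λ_2+ρ ↦ (1, 1, 2, 1, 1) · λ_3+ρ ↦ (6, 1, 0, 4, 0) · λ_4+ρ ↦ (1, 1, 2, 1, 1) · λ_5+ρ ↦ (3, 3, 0, 2, 0) · λ_6+ρ ↦ (6, 1, 0, 4, 0) · λ_7+ρ ↦ (0, 1, 0, 3, 1) · λ_8+ρ ↦ (0, 1, 0, 3, 1)

Grouping the 8 weights by Ā_11-representative: 4 linkage classes.

[[1, 3, 6], [2, 4], [5], [7, 8]]


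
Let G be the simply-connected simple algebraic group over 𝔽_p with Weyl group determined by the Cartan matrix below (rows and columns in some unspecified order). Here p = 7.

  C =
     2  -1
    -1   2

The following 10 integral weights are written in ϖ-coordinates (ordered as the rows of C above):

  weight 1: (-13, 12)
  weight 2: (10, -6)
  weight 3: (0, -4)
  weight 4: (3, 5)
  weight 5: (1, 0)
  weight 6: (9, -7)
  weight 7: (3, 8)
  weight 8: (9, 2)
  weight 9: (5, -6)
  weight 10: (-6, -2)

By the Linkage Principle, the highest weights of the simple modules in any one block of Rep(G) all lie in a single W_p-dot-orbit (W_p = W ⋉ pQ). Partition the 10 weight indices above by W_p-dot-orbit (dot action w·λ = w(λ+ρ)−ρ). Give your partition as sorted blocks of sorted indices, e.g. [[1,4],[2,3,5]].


Type A_2, rank 2, |W|=6; reorder rows/cols to standard.

W_7-reps of the 10 weights in Ā_7 (same 2-coord order as C):

  λ_1+ρ ↦ (1, 5)
  λ_2+ρ ↦ (2, 1)
  λ_3+ρ ↦ (2, 1)
  λ_4+ρ ↦ (1, 3)
  λ_5+ρ ↦ (2, 1)
  λ_6+ρ ↦ (1, 3)
  λ_7+ρ ↦ (2, 1)
  λ_8+ρ ↦ (1, 3)
  λ_9+ρ ↦ (1, 5)
  λ_10+ρ ↦ (1, 5)

The 10 indices split into 3 linkage classes (same alcove rep ⇔ same W_7-dot-orbit):

[[1, 9, 10], [2, 3, 5, 7], [4, 6, 8]]


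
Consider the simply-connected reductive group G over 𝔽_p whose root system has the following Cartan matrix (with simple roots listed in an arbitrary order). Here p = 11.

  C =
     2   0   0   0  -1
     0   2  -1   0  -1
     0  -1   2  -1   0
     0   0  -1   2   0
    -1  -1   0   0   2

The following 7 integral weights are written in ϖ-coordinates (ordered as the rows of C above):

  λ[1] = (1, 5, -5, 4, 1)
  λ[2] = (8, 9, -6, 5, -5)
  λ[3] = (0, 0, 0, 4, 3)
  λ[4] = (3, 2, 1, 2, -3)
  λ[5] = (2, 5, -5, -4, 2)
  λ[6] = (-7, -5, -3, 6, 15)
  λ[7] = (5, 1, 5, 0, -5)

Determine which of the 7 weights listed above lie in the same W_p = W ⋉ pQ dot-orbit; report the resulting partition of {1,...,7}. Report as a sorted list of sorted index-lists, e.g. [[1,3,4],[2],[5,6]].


A_5 Cartan matrix, 5 simple roots permuted; ρ=(1,1,1,1,1).

Each λ_j+ρ reduced to Ā_11; 5-tuples below use C's row order:

  λ_1+ρ ↦ (2, 2, 4, 1, 2);  λ_2+ρ ↦ (0, 1, 1, 4, 4);  λ_3+ρ ↦ (0, 1, 1, 4, 4);  λ_4+ρ ↦ (2, 1, 2, 3, 2);  λ_5+ρ ↦ (2, 1, 2, 3, 2);  λ_6+ρ ↦ (0, 1, 1, 4, 4);  λ_7+ρ ↦ (2, 2, 4, 1, 2)

Linkage partition of the 7 weights (3 classes, p=11):

[[1, 7], [2, 3, 6], [4, 5]]


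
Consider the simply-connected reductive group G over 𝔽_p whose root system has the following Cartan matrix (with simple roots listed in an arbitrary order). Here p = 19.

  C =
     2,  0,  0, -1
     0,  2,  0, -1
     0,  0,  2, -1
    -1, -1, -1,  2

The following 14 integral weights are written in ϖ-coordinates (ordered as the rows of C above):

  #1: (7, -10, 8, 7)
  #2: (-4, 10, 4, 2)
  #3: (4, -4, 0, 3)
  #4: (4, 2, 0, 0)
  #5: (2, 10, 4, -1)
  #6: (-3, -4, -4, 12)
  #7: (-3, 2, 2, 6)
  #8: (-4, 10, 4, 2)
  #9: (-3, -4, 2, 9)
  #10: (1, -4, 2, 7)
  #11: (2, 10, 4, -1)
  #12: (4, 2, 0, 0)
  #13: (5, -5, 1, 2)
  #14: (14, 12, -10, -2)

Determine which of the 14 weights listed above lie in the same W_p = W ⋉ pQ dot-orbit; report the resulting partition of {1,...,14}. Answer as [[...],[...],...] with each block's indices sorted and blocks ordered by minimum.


C ↔ D_4 under row/col permutation; |W(D_4)| = 192.

Alcove-folded reps (p=19, 14 weights, presented ϖ-order):

  λ_1+ρ ↦ (2, 3, 3, 5);  λ_2+ρ ↦ (3, 11, 5, 0);  λ_3+ρ ↦ (5, 3, 1, 1);  λ_4+ρ ↦ (5, 3, 1, 1);  λ_5+ρ ↦ (3, 11, 5, 0);  λ_6+ρ ↦ (2, 3, 3, 5);  λ_7+ρ ↦ (2, 3, 3, 5);  λ_8+ρ ↦ (3, 11, 5, 0);  λ_9+ρ ↦ (2, 3, 3, 5);  λ_10+ρ ↦ (2, 3, 3, 5);  λ_11+ρ ↦ (3, 11, 5, 0);  λ_12+ρ ↦ (5, 3, 1, 1);  λ_13+ρ ↦ (5, 3, 1, 1);  λ_14+ρ ↦ (5, 3, 1, 1)

3 distinct reps among the 14 weights ⇒ 3 W_19-linkage classes:

[[1, 6, 7, 9, 10], [2, 5, 8, 11], [3, 4, 12, 13, 14]]


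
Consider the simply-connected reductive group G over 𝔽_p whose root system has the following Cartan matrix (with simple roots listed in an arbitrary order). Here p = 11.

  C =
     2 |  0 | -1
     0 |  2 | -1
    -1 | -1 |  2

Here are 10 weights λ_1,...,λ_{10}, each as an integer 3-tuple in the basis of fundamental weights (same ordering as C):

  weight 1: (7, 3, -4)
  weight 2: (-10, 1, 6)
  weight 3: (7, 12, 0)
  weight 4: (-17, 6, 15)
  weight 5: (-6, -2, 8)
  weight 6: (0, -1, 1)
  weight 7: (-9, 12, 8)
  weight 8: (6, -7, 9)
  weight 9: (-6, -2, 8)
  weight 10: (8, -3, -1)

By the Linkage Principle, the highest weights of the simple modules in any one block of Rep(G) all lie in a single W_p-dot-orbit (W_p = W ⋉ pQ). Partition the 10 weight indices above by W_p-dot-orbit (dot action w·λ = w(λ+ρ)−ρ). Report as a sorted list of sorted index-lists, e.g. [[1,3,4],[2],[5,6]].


Dynkin diagram of C (from the 4 off-diagonal −1 entries): A_3.

Ā_11 reps of the 10 weights (A_3, coords as presented):

  1: (5, 1, 3);  2: (7, 0, 2);  3: (1, 0, 2);  4: (1, 0, 4);  5: (5, 1, 3);  6: (1, 0, 2);  7: (1, 0, 2);  8: (1, 0, 4);  9: (5, 1, 3);  10: (7, 0, 2)

These 10 weights hit 4 W_11-dot-orbits; sizes (3, 2, 3, 2):

[[1, 5, 9], [2, 10], [3, 6, 7], [4, 8]]


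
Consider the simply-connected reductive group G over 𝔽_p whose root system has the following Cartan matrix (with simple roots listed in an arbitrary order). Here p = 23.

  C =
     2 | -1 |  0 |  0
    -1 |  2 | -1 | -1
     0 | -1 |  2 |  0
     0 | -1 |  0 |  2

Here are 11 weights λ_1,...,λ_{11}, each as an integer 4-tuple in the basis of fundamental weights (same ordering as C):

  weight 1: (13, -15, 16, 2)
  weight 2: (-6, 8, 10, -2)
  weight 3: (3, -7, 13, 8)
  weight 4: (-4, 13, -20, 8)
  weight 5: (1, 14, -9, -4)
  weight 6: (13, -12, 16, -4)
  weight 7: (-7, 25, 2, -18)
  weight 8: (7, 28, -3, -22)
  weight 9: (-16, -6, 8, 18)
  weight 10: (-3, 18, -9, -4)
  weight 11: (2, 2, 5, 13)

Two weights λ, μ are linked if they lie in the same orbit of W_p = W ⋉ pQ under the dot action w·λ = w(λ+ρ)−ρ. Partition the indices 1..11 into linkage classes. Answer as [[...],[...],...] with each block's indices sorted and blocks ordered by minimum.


Dynkin diagram of C (from the 6 off-diagonal −1 entries): D_4.

Each λ_j+ρ reduced to Ā_23; 4-tuples below use C's row order:

  λ_1 → (0, 3, 3, 11)
  λ_2 → (5, 3, 11, 1)
  λ_3 → (2, 4, 8, 3)
  λ_4 → (5, 3, 11, 1)
  λ_5 → (2, 4, 8, 3)
  λ_6 → (0, 3, 3, 11)
  λ_7 → (0, 3, 3, 11)
  λ_8 → (2, 4, 8, 3)
  λ_9 → (5, 3, 11, 1)
  λ_10 → (2, 4, 8, 3)
  λ_11 → (0, 3, 3, 11)

Linkage partition of the 11 weights (3 classes, p=23):

[[1, 6, 7, 11], [2, 4, 9], [3, 5, 8, 10]]


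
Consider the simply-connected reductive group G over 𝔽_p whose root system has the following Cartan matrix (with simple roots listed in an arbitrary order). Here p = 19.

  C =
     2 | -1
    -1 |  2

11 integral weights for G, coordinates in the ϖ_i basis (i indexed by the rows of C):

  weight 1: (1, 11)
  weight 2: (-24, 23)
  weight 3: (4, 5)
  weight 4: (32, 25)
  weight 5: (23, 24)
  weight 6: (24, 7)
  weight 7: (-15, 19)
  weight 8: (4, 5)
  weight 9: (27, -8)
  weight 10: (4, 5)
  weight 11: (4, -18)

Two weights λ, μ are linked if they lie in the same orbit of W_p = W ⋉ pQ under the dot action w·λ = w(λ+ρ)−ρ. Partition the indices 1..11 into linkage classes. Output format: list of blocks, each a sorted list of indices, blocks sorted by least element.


C ↔ A_2 under row/col permutation; |W(A_2)| = 6.

Folding the 11 weights λ_j+ρ into Ā_19 (reps in the given 2-coord order):

  [1] (2, 12);  [2] (14, 4);  [3] (5, 6);  [4] (12, 5);  [5] (5, 6);  [6] (5, 6);  [7] (13, 5);  [8] (5, 6);  [9] (10, 2);  [10] (5, 6);  [11] (12, 5)

6 distinct reps among the 11 weights ⇒ 6 W_19-linkage classes:

[[1], [2], [3, 5, 6, 8, 10], [4, 11], [7], [9]]


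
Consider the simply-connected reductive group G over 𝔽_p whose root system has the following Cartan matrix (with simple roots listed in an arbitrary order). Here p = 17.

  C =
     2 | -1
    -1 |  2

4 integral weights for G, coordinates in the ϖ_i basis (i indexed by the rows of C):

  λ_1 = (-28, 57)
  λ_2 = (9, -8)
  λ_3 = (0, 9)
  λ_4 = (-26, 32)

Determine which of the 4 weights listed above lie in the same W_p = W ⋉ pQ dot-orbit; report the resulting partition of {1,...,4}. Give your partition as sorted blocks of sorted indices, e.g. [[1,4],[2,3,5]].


Dynkin diagram of C (from the 2 off-diagonal −1 entries): A_2.

Each λ_j+ρ reduced to Ā_17; 2-tuples below use C's row order:

    [1] (3, 7)
    [2] (3, 7)
    [3] (1, 10)
    [4] (1, 8)

The 4 indices split into 3 linkage classes (same alcove rep ⇔ same W_17-dot-orbit):

[[1, 2], [3], [4]]


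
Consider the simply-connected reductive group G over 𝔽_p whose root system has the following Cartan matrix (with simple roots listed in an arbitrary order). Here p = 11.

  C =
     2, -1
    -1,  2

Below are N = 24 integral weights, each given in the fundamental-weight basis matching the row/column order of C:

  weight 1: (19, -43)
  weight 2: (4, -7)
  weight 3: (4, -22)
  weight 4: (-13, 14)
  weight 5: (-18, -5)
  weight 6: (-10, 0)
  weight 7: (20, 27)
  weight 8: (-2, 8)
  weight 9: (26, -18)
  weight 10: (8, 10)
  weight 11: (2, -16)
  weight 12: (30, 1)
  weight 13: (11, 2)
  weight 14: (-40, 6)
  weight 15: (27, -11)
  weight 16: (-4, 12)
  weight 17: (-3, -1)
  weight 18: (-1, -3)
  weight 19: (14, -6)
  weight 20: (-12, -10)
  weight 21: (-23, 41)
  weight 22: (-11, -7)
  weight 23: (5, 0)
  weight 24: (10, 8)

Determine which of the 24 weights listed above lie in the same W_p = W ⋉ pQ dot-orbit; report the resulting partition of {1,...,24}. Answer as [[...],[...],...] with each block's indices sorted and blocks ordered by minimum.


Type A_2, rank 2, |W|=6; reorder rows/cols to standard.

λ_j+ρ reflected into Ā_11 (⟨·,θ^∨⟩≤11); 2-tuples as given:

    [1] (2, 0)
    [2] (1, 5)
    [3] (1, 5)
    [4] (7, 1)
    [5] (6, 1)
    [6] (1, 8)
    [7] (1, 5)
    [8] (1, 8)
    [9] (1, 5)
    [10] (0, 2)
    [11] (7, 1)
    [12] (2, 0)
    [13] (7, 1)
    [14] (6, 1)
    [15] (6, 1)
    [16] (1, 8)
    [17] (0, 2)
    [18] (2, 0)
    [19] (6, 1)
    [20] (0, 2)
    [21] (2, 0)
    [22] (1, 5)
    [23] (6, 1)
    [24] (2, 0)

These 24 weights hit 6 W_11-dot-orbits; sizes (5, 5, 3, 5, 3, 3):

[[1, 12, 18, 21, 24], [2, 3, 7, 9, 22], [4, 11, 13], [5, 14, 15, 19, 23], [6, 8, 16], [10, 17, 20]]


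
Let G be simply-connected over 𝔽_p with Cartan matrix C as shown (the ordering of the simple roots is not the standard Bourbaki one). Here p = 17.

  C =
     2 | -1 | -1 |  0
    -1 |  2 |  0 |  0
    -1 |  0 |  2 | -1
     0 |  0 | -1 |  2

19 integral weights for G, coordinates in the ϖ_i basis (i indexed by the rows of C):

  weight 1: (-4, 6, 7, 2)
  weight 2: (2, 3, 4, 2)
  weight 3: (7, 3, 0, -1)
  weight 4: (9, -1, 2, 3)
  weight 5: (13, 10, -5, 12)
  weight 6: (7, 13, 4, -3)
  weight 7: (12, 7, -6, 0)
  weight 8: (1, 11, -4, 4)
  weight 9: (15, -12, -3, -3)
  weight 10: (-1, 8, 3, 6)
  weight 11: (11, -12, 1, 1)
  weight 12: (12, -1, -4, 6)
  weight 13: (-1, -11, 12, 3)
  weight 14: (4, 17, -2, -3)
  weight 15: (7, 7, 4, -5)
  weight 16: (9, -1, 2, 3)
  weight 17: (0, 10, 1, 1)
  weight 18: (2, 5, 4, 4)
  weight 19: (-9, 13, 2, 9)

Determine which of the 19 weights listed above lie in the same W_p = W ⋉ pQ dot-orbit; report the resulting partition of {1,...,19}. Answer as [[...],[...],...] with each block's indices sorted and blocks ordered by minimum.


Cartan matrix: type A_4 (|W|=120); un-permuting the 4 rows.

W_17-reps of the 19 weights in Ā_17 (same 4-coord order as C):

  [1] (3, 4, 5, 3) · [2] (3, 4, 5, 3) · [3] (8, 4, 1, 0) · [4] (10, 0, 3, 4) · [5] (0, 6, 4, 4) · [6] (3, 4, 5, 3) · [7] (8, 4, 1, 0) · [8] (1, 11, 2, 2) · [9] (1, 11, 2, 2) · [10] (0, 6, 4, 4) · [11] (1, 11, 2, 2) · [12] (10, 0, 3, 4) · [13] (10, 0, 3, 4) · [14] (1, 11, 2, 2) · [15] (8, 4, 1, 0) · [16] (10, 0, 3, 4) · [17] (1, 11, 2, 2) · [18] (3, 4, 5, 3) · [19] (3, 4, 5, 3)

The 19 indices split into 5 linkage classes (same alcove rep ⇔ same W_17-dot-orbit):

[[1, 2, 6, 18, 19], [3, 7, 15], [4, 12, 13, 16], [5, 10], [8, 9, 11, 14, 17]]


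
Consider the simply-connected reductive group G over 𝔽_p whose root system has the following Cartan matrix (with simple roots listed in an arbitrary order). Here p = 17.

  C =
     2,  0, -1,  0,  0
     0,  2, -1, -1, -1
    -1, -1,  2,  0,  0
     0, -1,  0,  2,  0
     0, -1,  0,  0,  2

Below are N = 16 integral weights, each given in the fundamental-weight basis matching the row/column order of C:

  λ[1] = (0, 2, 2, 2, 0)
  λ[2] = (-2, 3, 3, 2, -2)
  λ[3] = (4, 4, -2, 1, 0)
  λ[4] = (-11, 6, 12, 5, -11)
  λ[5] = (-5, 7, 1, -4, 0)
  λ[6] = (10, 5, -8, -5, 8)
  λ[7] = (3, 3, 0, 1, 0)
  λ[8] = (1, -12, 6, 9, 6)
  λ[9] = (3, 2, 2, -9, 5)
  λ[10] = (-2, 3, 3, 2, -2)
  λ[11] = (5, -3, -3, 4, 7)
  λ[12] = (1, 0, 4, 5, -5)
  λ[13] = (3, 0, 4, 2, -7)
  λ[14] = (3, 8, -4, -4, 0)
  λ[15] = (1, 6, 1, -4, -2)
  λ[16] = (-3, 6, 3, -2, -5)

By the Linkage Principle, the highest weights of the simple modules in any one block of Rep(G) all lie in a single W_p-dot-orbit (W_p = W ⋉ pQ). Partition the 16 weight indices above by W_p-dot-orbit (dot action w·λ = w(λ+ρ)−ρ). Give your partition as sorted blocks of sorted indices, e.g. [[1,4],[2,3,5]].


Dynkin diagram of C (from the 8 off-diagonal −1 entries): D_5.

Ā_17 reps of the 16 weights (D_5, coords as presented):

  λ_1 → (1, 3, 3, 3, 1)
  λ_2 → (1, 3, 3, 3, 1)
  λ_3 → (4, 4, 1, 2, 1)
  λ_4 → (1, 3, 3, 3, 1)
  λ_5 → (2, 3, 2, 3, 1)
  λ_6 → (2, 2, 2, 1, 4)
  λ_7 → (4, 4, 1, 2, 1)
  λ_8 → (2, 2, 2, 1, 4)
  λ_9 → (2, 3, 2, 3, 1)
  λ_10 → (1, 3, 3, 3, 1)
  λ_11 → (2, 2, 2, 1, 4)
  λ_12 → (2, 3, 2, 3, 1)
  λ_13 → (4, 3, 0, 2, 1)
  λ_14 → (1, 3, 3, 3, 1)
  λ_15 → (2, 3, 2, 3, 1)
  λ_16 → (2, 2, 2, 1, 4)

The 16 indices split into 5 linkage classes (same alcove rep ⇔ same W_17-dot-orbit):

[[1, 2, 4, 10, 14], [3, 7], [5, 9, 12, 15], [6, 8, 11, 16], [13]]
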